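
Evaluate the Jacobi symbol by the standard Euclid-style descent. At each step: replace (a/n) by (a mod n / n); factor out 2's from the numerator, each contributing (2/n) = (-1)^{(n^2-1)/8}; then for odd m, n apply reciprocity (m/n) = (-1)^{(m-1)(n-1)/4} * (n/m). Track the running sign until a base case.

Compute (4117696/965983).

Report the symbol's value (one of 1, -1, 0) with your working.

-1

(4117696/965983): 4117696 mod 965983 = 253764, so (4117696/965983) = (253764/965983)
factor out 2^2: 253764 = 2^2·63441; with 965983 mod 8 = 7, (2/965983) = +1; sign now +1; continue with (63441/965983)
flip (63441/965983) -> (965983/63441): both odd, 63441 mod 4 = 1, 965983 mod 4 = 3, so the flip contributes +1; sign now +1
(965983/63441): 965983 mod 63441 = 14368, so (965983/63441) = (14368/63441)
factor out 2^5: 14368 = 2^5·449; with 63441 mod 8 = 1, (2/63441) = +1; sign now +1; continue with (449/63441)
flip (449/63441) -> (63441/449): both odd, 449 mod 4 = 1, 63441 mod 4 = 1, so the flip contributes +1; sign now +1
(63441/449): 63441 mod 449 = 132, so (63441/449) = (132/449)
factor out 2^2: 132 = 2^2·33; with 449 mod 8 = 1, (2/449) = +1; sign now +1; continue with (33/449)
flip (33/449) -> (449/33): both odd, 33 mod 4 = 1, 449 mod 4 = 1, so the flip contributes +1; sign now +1
(449/33): 449 mod 33 = 20, so (449/33) = (20/33)
factor out 2^2: 20 = 2^2·5; with 33 mod 8 = 1, (2/33) = +1; sign now +1; continue with (5/33)
flip (5/33) -> (33/5): both odd, 5 mod 4 = 1, 33 mod 4 = 1, so the flip contributes +1; sign now +1
(33/5): 33 mod 5 = 3, so (33/5) = (3/5)
flip (3/5) -> (5/3): both odd, 3 mod 4 = 3, 5 mod 4 = 1, so the flip contributes +1; sign now +1
(5/3): 5 mod 3 = 2, so (5/3) = (2/3)
factor out 2^1: 2 = 2^1·1; with 3 mod 8 = 3, (2/3) = -1; sign now -1; continue with (1/3)
reached (1/3) = 1, so the symbol is -1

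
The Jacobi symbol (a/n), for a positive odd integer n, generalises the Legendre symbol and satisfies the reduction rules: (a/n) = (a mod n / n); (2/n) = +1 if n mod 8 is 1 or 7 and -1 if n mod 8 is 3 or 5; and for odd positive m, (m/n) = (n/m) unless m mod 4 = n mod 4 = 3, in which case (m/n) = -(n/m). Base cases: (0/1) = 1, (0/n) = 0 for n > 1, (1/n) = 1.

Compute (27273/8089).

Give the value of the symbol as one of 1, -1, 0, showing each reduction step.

(27273/8089): 27273 mod 8089 = 3006, so (27273/8089) = (3006/8089)
factor out 2^1: 3006 = 2^1·1503; with 8089 mod 8 = 1, (2/8089) = +1; sign now +1; continue with (1503/8089)
flip (1503/8089) -> (8089/1503): both odd, 1503 mod 4 = 3, 8089 mod 4 = 1, so the flip contributes +1; sign now +1
(8089/1503): 8089 mod 1503 = 574, so (8089/1503) = (574/1503)
factor out 2^1: 574 = 2^1·287; with 1503 mod 8 = 7, (2/1503) = +1; sign now +1; continue with (287/1503)
flip (287/1503) -> (1503/287): both odd, 287 mod 4 = 3, 1503 mod 4 = 3, so the flip contributes -1; sign now -1
(1503/287): 1503 mod 287 = 68, so (1503/287) = (68/287)
factor out 2^2: 68 = 2^2·17; with 287 mod 8 = 7, (2/287) = +1; sign now -1; continue with (17/287)
flip (17/287) -> (287/17): both odd, 17 mod 4 = 1, 287 mod 4 = 3, so the flip contributes +1; sign now -1
(287/17): 287 mod 17 = 15, so (287/17) = (15/17)
flip (15/17) -> (17/15): both odd, 15 mod 4 = 3, 17 mod 4 = 1, so the flip contributes +1; sign now -1
(17/15): 17 mod 15 = 2, so (17/15) = (2/15)
factor out 2^1: 2 = 2^1·1; with 15 mod 8 = 7, (2/15) = +1; sign now -1; continue with (1/15)
reached (1/15) = 1, so the symbol is -1

-1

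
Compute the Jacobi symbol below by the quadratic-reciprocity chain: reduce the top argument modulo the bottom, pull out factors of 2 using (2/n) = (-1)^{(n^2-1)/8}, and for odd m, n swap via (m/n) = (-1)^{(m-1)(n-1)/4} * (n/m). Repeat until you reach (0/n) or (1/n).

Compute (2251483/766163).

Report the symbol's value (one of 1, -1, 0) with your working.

1

(2251483/766163): 2251483 mod 766163 = 719157, so (2251483/766163) = (719157/766163)
flip (719157/766163) -> (766163/719157): both odd, 719157 mod 4 = 1, 766163 mod 4 = 3, so the flip contributes +1; sign now +1
(766163/719157): 766163 mod 719157 = 47006, so (766163/719157) = (47006/719157)
factor out 2^1: 47006 = 2^1·23503; with 719157 mod 8 = 5, (2/719157) = -1; sign now -1; continue with (23503/719157)
flip (23503/719157) -> (719157/23503): both odd, 23503 mod 4 = 3, 719157 mod 4 = 1, so the flip contributes +1; sign now -1
(719157/23503): 719157 mod 23503 = 14067, so (719157/23503) = (14067/23503)
flip (14067/23503) -> (23503/14067): both odd, 14067 mod 4 = 3, 23503 mod 4 = 3, so the flip contributes -1; sign now +1
(23503/14067): 23503 mod 14067 = 9436, so (23503/14067) = (9436/14067)
factor out 2^2: 9436 = 2^2·2359; with 14067 mod 8 = 3, (2/14067) = -1; sign now +1; continue with (2359/14067)
flip (2359/14067) -> (14067/2359): both odd, 2359 mod 4 = 3, 14067 mod 4 = 3, so the flip contributes -1; sign now -1
(14067/2359): 14067 mod 2359 = 2272, so (14067/2359) = (2272/2359)
factor out 2^5: 2272 = 2^5·71; with 2359 mod 8 = 7, (2/2359) = +1; sign now -1; continue with (71/2359)
flip (71/2359) -> (2359/71): both odd, 71 mod 4 = 3, 2359 mod 4 = 3, so the flip contributes -1; sign now +1
(2359/71): 2359 mod 71 = 16, so (2359/71) = (16/71)
factor out 2^4: 16 = 2^4·1; with 71 mod 8 = 7, (2/71) = +1; sign now +1; continue with (1/71)
reached (1/71) = 1, so the symbol is +1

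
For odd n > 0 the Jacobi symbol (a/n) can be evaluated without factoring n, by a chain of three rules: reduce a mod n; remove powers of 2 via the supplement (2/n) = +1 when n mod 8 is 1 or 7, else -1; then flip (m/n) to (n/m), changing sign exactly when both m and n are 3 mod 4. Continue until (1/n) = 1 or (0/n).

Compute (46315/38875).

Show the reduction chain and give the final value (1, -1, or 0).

(46315/38875) = (7440/38875)   [reduce mod 38875]
7440 = 2^4·465; (2/38875) = -1 since 38875 mod 8 = 3, so (7440/38875) = (-1)^4·(465/38875); sign now +1
reciprocity: (465/38875) = +1·(38875/465) since 465 mod 4 = 1, 38875 mod 4 = 3; sign now +1
(38875/465) = (280/465)   [reduce mod 465]
280 = 2^3·35; (2/465) = +1 since 465 mod 8 = 1, so (280/465) = (+1)^3·(35/465); sign now +1
reciprocity: (35/465) = +1·(465/35) since 35 mod 4 = 3, 465 mod 4 = 1; sign now +1
(465/35) = (10/35)   [reduce mod 35]
10 = 2^1·5; (2/35) = -1 since 35 mod 8 = 3, so (10/35) = (-1)^1·(5/35); sign now -1
reciprocity: (5/35) = +1·(35/5) since 5 mod 4 = 1, 35 mod 4 = 3; sign now -1
(35/5) = (0/5)   [reduce mod 5]
(0/5) = 0   [gcd(a, n) > 1]; final value = 0

0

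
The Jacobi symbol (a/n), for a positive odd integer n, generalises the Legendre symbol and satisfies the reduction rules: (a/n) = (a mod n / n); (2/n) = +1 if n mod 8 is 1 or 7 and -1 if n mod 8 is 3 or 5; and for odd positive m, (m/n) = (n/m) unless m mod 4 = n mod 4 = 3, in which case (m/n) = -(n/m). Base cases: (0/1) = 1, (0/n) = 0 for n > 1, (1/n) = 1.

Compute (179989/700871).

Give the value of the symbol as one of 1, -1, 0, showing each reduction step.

-1

reciprocity: (179989/700871) = +1·(700871/179989) since 179989 mod 4 = 1, 700871 mod 4 = 3; sign now +1
(700871/179989) = (160904/179989)   [reduce mod 179989]
160904 = 2^3·20113; (2/179989) = -1 since 179989 mod 8 = 5, so (160904/179989) = (-1)^3·(20113/179989); sign now -1
reciprocity: (20113/179989) = +1·(179989/20113) since 20113 mod 4 = 1, 179989 mod 4 = 1; sign now -1
(179989/20113) = (19085/20113)   [reduce mod 20113]
reciprocity: (19085/20113) = +1·(20113/19085) since 19085 mod 4 = 1, 20113 mod 4 = 1; sign now -1
(20113/19085) = (1028/19085)   [reduce mod 19085]
1028 = 2^2·257; (2/19085) = -1 since 19085 mod 8 = 5, so (1028/19085) = (-1)^2·(257/19085); sign now -1
reciprocity: (257/19085) = +1·(19085/257) since 257 mod 4 = 1, 19085 mod 4 = 1; sign now -1
(19085/257) = (67/257)   [reduce mod 257]
reciprocity: (67/257) = +1·(257/67) since 67 mod 4 = 3, 257 mod 4 = 1; sign now -1
(257/67) = (56/67)   [reduce mod 67]
56 = 2^3·7; (2/67) = -1 since 67 mod 8 = 3, so (56/67) = (-1)^3·(7/67); sign now +1
reciprocity: (7/67) = -1·(67/7) since 7 mod 4 = 3, 67 mod 4 = 3; sign now -1
(67/7) = (4/7)   [reduce mod 7]
4 = 2^2·1; (2/7) = +1 since 7 mod 8 = 7, so (4/7) = (+1)^2·(1/7); sign now -1
(1/7) = 1; final value = sign = -1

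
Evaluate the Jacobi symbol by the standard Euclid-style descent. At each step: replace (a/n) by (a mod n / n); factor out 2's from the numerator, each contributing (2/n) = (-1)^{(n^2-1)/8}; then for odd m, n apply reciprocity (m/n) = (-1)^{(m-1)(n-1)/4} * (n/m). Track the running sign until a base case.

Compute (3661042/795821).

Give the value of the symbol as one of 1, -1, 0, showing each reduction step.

(3661042/795821): 3661042 mod 795821 = 477758, so (3661042/795821) = (477758/795821)
factor out 2^1: 477758 = 2^1·238879; with 795821 mod 8 = 5, (2/795821) = -1; sign now -1; continue with (238879/795821)
flip (238879/795821) -> (795821/238879): both odd, 238879 mod 4 = 3, 795821 mod 4 = 1, so the flip contributes +1; sign now -1
(795821/238879): 795821 mod 238879 = 79184, so (795821/238879) = (79184/238879)
factor out 2^4: 79184 = 2^4·4949; with 238879 mod 8 = 7, (2/238879) = +1; sign now -1; continue with (4949/238879)
flip (4949/238879) -> (238879/4949): both odd, 4949 mod 4 = 1, 238879 mod 4 = 3, so the flip contributes +1; sign now -1
(238879/4949): 238879 mod 4949 = 1327, so (238879/4949) = (1327/4949)
flip (1327/4949) -> (4949/1327): both odd, 1327 mod 4 = 3, 4949 mod 4 = 1, so the flip contributes +1; sign now -1
(4949/1327): 4949 mod 1327 = 968, so (4949/1327) = (968/1327)
factor out 2^3: 968 = 2^3·121; with 1327 mod 8 = 7, (2/1327) = +1; sign now -1; continue with (121/1327)
flip (121/1327) -> (1327/121): both odd, 121 mod 4 = 1, 1327 mod 4 = 3, so the flip contributes +1; sign now -1
(1327/121): 1327 mod 121 = 117, so (1327/121) = (117/121)
flip (117/121) -> (121/117): both odd, 117 mod 4 = 1, 121 mod 4 = 1, so the flip contributes +1; sign now -1
(121/117): 121 mod 117 = 4, so (121/117) = (4/117)
factor out 2^2: 4 = 2^2·1; with 117 mod 8 = 5, (2/117) = -1; sign now -1; continue with (1/117)
reached (1/117) = 1, so the symbol is -1

-1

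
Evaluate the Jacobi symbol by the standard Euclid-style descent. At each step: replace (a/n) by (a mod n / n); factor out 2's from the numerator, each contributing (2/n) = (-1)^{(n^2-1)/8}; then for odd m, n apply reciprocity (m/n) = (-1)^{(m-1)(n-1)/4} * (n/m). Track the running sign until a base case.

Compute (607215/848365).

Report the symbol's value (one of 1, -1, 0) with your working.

reciprocity: (607215/848365) = +1·(848365/607215) since 607215 mod 4 = 3, 848365 mod 4 = 1; sign now +1
(848365/607215) = (241150/607215)   [reduce mod 607215]
241150 = 2^1·120575; (2/607215) = +1 since 607215 mod 8 = 7, so (241150/607215) = (+1)^1·(120575/607215); sign now +1
reciprocity: (120575/607215) = -1·(607215/120575) since 120575 mod 4 = 3, 607215 mod 4 = 3; sign now -1
(607215/120575) = (4340/120575)   [reduce mod 120575]
4340 = 2^2·1085; (2/120575) = +1 since 120575 mod 8 = 7, so (4340/120575) = (+1)^2·(1085/120575); sign now -1
reciprocity: (1085/120575) = +1·(120575/1085) since 1085 mod 4 = 1, 120575 mod 4 = 3; sign now -1
(120575/1085) = (140/1085)   [reduce mod 1085]
140 = 2^2·35; (2/1085) = -1 since 1085 mod 8 = 5, so (140/1085) = (-1)^2·(35/1085); sign now -1
reciprocity: (35/1085) = +1·(1085/35) since 35 mod 4 = 3, 1085 mod 4 = 1; sign now -1
(1085/35) = (0/35)   [reduce mod 35]
(0/35) = 0   [gcd(a, n) > 1]; final value = 0

0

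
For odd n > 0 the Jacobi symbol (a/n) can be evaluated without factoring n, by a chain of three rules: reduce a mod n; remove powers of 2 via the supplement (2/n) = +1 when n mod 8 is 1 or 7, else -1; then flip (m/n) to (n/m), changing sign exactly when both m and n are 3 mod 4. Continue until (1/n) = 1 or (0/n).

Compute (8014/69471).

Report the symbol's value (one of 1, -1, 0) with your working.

factor out 2^1: 8014 = 2^1·4007; with 69471 mod 8 = 7, (2/69471) = +1; sign now +1; continue with (4007/69471)
flip (4007/69471) -> (69471/4007): both odd, 4007 mod 4 = 3, 69471 mod 4 = 3, so the flip contributes -1; sign now -1
(69471/4007): 69471 mod 4007 = 1352, so (69471/4007) = (1352/4007)
factor out 2^3: 1352 = 2^3·169; with 4007 mod 8 = 7, (2/4007) = +1; sign now -1; continue with (169/4007)
flip (169/4007) -> (4007/169): both odd, 169 mod 4 = 1, 4007 mod 4 = 3, so the flip contributes +1; sign now -1
(4007/169): 4007 mod 169 = 120, so (4007/169) = (120/169)
factor out 2^3: 120 = 2^3·15; with 169 mod 8 = 1, (2/169) = +1; sign now -1; continue with (15/169)
flip (15/169) -> (169/15): both odd, 15 mod 4 = 3, 169 mod 4 = 1, so the flip contributes +1; sign now -1
(169/15): 169 mod 15 = 4, so (169/15) = (4/15)
factor out 2^2: 4 = 2^2·1; with 15 mod 8 = 7, (2/15) = +1; sign now -1; continue with (1/15)
reached (1/15) = 1, so the symbol is -1

-1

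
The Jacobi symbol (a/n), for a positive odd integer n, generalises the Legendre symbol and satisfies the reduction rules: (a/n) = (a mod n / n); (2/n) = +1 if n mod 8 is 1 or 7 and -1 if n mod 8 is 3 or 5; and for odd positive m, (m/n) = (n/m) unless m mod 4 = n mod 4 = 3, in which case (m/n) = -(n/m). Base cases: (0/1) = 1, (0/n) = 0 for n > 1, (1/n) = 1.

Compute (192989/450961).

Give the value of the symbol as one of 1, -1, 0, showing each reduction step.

1

flip (192989/450961) -> (450961/192989): both odd, 192989 mod 4 = 1, 450961 mod 4 = 1, so the flip contributes +1; sign now +1
(450961/192989): 450961 mod 192989 = 64983, so (450961/192989) = (64983/192989)
flip (64983/192989) -> (192989/64983): both odd, 64983 mod 4 = 3, 192989 mod 4 = 1, so the flip contributes +1; sign now +1
(192989/64983): 192989 mod 64983 = 63023, so (192989/64983) = (63023/64983)
flip (63023/64983) -> (64983/63023): both odd, 63023 mod 4 = 3, 64983 mod 4 = 3, so the flip contributes -1; sign now -1
(64983/63023): 64983 mod 63023 = 1960, so (64983/63023) = (1960/63023)
factor out 2^3: 1960 = 2^3·245; with 63023 mod 8 = 7, (2/63023) = +1; sign now -1; continue with (245/63023)
flip (245/63023) -> (63023/245): both odd, 245 mod 4 = 1, 63023 mod 4 = 3, so the flip contributes +1; sign now -1
(63023/245): 63023 mod 245 = 58, so (63023/245) = (58/245)
factor out 2^1: 58 = 2^1·29; with 245 mod 8 = 5, (2/245) = -1; sign now +1; continue with (29/245)
flip (29/245) -> (245/29): both odd, 29 mod 4 = 1, 245 mod 4 = 1, so the flip contributes +1; sign now +1
(245/29): 245 mod 29 = 13, so (245/29) = (13/29)
flip (13/29) -> (29/13): both odd, 13 mod 4 = 1, 29 mod 4 = 1, so the flip contributes +1; sign now +1
(29/13): 29 mod 13 = 3, so (29/13) = (3/13)
flip (3/13) -> (13/3): both odd, 3 mod 4 = 3, 13 mod 4 = 1, so the flip contributes +1; sign now +1
(13/3): 13 mod 3 = 1, so (13/3) = (1/3)
reached (1/3) = 1, so the symbol is +1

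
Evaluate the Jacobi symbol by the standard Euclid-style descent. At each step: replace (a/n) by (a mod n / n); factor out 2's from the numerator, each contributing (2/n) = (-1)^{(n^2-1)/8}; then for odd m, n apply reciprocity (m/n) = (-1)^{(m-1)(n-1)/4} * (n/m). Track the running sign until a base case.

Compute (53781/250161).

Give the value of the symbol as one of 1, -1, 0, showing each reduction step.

0

flip (53781/250161) -> (250161/53781): both odd, 53781 mod 4 = 1, 250161 mod 4 = 1, so the flip contributes +1; sign now +1
(250161/53781): 250161 mod 53781 = 35037, so (250161/53781) = (35037/53781)
flip (35037/53781) -> (53781/35037): both odd, 35037 mod 4 = 1, 53781 mod 4 = 1, so the flip contributes +1; sign now +1
(53781/35037): 53781 mod 35037 = 18744, so (53781/35037) = (18744/35037)
factor out 2^3: 18744 = 2^3·2343; with 35037 mod 8 = 5, (2/35037) = -1; sign now -1; continue with (2343/35037)
flip (2343/35037) -> (35037/2343): both odd, 2343 mod 4 = 3, 35037 mod 4 = 1, so the flip contributes +1; sign now -1
(35037/2343): 35037 mod 2343 = 2235, so (35037/2343) = (2235/2343)
flip (2235/2343) -> (2343/2235): both odd, 2235 mod 4 = 3, 2343 mod 4 = 3, so the flip contributes -1; sign now +1
(2343/2235): 2343 mod 2235 = 108, so (2343/2235) = (108/2235)
factor out 2^2: 108 = 2^2·27; with 2235 mod 8 = 3, (2/2235) = -1; sign now +1; continue with (27/2235)
flip (27/2235) -> (2235/27): both odd, 27 mod 4 = 3, 2235 mod 4 = 3, so the flip contributes -1; sign now -1
(2235/27): 2235 mod 27 = 21, so (2235/27) = (21/27)
flip (21/27) -> (27/21): both odd, 21 mod 4 = 1, 27 mod 4 = 3, so the flip contributes +1; sign now -1
(27/21): 27 mod 21 = 6, so (27/21) = (6/21)
factor out 2^1: 6 = 2^1·3; with 21 mod 8 = 5, (2/21) = -1; sign now +1; continue with (3/21)
flip (3/21) -> (21/3): both odd, 3 mod 4 = 3, 21 mod 4 = 1, so the flip contributes +1; sign now +1
(21/3): 21 mod 3 = 0, so (21/3) = (0/3)
reached (0/3); gcd(a, n) > 1, so (0/3) = 0 and the symbol is 0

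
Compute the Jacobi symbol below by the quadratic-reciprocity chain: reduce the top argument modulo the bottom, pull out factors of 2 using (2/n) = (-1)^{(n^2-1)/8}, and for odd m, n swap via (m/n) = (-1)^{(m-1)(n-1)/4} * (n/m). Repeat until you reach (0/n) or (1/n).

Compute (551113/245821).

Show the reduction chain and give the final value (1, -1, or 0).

(551113/245821): 551113 mod 245821 = 59471, so (551113/245821) = (59471/245821)
flip (59471/245821) -> (245821/59471): both odd, 59471 mod 4 = 3, 245821 mod 4 = 1, so the flip contributes +1; sign now +1
(245821/59471): 245821 mod 59471 = 7937, so (245821/59471) = (7937/59471)
flip (7937/59471) -> (59471/7937): both odd, 7937 mod 4 = 1, 59471 mod 4 = 3, so the flip contributes +1; sign now +1
(59471/7937): 59471 mod 7937 = 3912, so (59471/7937) = (3912/7937)
factor out 2^3: 3912 = 2^3·489; with 7937 mod 8 = 1, (2/7937) = +1; sign now +1; continue with (489/7937)
flip (489/7937) -> (7937/489): both odd, 489 mod 4 = 1, 7937 mod 4 = 1, so the flip contributes +1; sign now +1
(7937/489): 7937 mod 489 = 113, so (7937/489) = (113/489)
flip (113/489) -> (489/113): both odd, 113 mod 4 = 1, 489 mod 4 = 1, so the flip contributes +1; sign now +1
(489/113): 489 mod 113 = 37, so (489/113) = (37/113)
flip (37/113) -> (113/37): both odd, 37 mod 4 = 1, 113 mod 4 = 1, so the flip contributes +1; sign now +1
(113/37): 113 mod 37 = 2, so (113/37) = (2/37)
factor out 2^1: 2 = 2^1·1; with 37 mod 8 = 5, (2/37) = -1; sign now -1; continue with (1/37)
reached (1/37) = 1, so the symbol is -1

-1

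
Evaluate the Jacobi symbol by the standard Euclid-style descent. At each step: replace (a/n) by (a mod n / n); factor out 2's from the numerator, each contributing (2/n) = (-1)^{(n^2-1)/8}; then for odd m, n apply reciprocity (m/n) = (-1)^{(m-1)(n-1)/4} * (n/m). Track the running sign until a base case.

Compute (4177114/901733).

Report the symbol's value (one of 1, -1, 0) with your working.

(4177114/901733) = (570182/901733)   [reduce mod 901733]
570182 = 2^1·285091; (2/901733) = -1 since 901733 mod 8 = 5, so (570182/901733) = (-1)^1·(285091/901733); sign now -1
reciprocity: (285091/901733) = +1·(901733/285091) since 285091 mod 4 = 3, 901733 mod 4 = 1; sign now -1
(901733/285091) = (46460/285091)   [reduce mod 285091]
46460 = 2^2·11615; (2/285091) = -1 since 285091 mod 8 = 3, so (46460/285091) = (-1)^2·(11615/285091); sign now -1
reciprocity: (11615/285091) = -1·(285091/11615) since 11615 mod 4 = 3, 285091 mod 4 = 3; sign now +1
(285091/11615) = (6331/11615)   [reduce mod 11615]
reciprocity: (6331/11615) = -1·(11615/6331) since 6331 mod 4 = 3, 11615 mod 4 = 3; sign now -1
(11615/6331) = (5284/6331)   [reduce mod 6331]
5284 = 2^2·1321; (2/6331) = -1 since 6331 mod 8 = 3, so (5284/6331) = (-1)^2·(1321/6331); sign now -1
reciprocity: (1321/6331) = +1·(6331/1321) since 1321 mod 4 = 1, 6331 mod 4 = 3; sign now -1
(6331/1321) = (1047/1321)   [reduce mod 1321]
reciprocity: (1047/1321) = +1·(1321/1047) since 1047 mod 4 = 3, 1321 mod 4 = 1; sign now -1
(1321/1047) = (274/1047)   [reduce mod 1047]
274 = 2^1·137; (2/1047) = +1 since 1047 mod 8 = 7, so (274/1047) = (+1)^1·(137/1047); sign now -1
reciprocity: (137/1047) = +1·(1047/137) since 137 mod 4 = 1, 1047 mod 4 = 3; sign now -1
(1047/137) = (88/137)   [reduce mod 137]
88 = 2^3·11; (2/137) = +1 since 137 mod 8 = 1, so (88/137) = (+1)^3·(11/137); sign now -1
reciprocity: (11/137) = +1·(137/11) since 11 mod 4 = 3, 137 mod 4 = 1; sign now -1
(137/11) = (5/11)   [reduce mod 11]
reciprocity: (5/11) = +1·(11/5) since 5 mod 4 = 1, 11 mod 4 = 3; sign now -1
(11/5) = (1/5)   [reduce mod 5]
(1/5) = 1; final value = sign = -1

-1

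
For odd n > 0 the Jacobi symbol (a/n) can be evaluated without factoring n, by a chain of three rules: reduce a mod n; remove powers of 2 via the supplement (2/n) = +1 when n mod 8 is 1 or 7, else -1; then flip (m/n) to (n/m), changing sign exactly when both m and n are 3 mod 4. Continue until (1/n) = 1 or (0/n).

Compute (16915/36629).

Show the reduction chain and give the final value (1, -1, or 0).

reciprocity: (16915/36629) = +1·(36629/16915) since 16915 mod 4 = 3, 36629 mod 4 = 1; sign now +1
(36629/16915) = (2799/16915)   [reduce mod 16915]
reciprocity: (2799/16915) = -1·(16915/2799) since 2799 mod 4 = 3, 16915 mod 4 = 3; sign now -1
(16915/2799) = (121/2799)   [reduce mod 2799]
reciprocity: (121/2799) = +1·(2799/121) since 121 mod 4 = 1, 2799 mod 4 = 3; sign now -1
(2799/121) = (16/121)   [reduce mod 121]
16 = 2^4·1; (2/121) = +1 since 121 mod 8 = 1, so (16/121) = (+1)^4·(1/121); sign now -1
(1/121) = 1; final value = sign = -1

-1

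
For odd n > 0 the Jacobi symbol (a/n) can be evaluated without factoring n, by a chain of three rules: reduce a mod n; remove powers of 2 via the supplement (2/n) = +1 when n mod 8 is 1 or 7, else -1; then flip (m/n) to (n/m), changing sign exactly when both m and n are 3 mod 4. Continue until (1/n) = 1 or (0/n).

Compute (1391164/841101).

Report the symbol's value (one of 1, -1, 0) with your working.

(1391164/841101): 1391164 mod 841101 = 550063, so (1391164/841101) = (550063/841101)
flip (550063/841101) -> (841101/550063): both odd, 550063 mod 4 = 3, 841101 mod 4 = 1, so the flip contributes +1; sign now +1
(841101/550063): 841101 mod 550063 = 291038, so (841101/550063) = (291038/550063)
factor out 2^1: 291038 = 2^1·145519; with 550063 mod 8 = 7, (2/550063) = +1; sign now +1; continue with (145519/550063)
flip (145519/550063) -> (550063/145519): both odd, 145519 mod 4 = 3, 550063 mod 4 = 3, so the flip contributes -1; sign now -1
(550063/145519): 550063 mod 145519 = 113506, so (550063/145519) = (113506/145519)
factor out 2^1: 113506 = 2^1·56753; with 145519 mod 8 = 7, (2/145519) = +1; sign now -1; continue with (56753/145519)
flip (56753/145519) -> (145519/56753): both odd, 56753 mod 4 = 1, 145519 mod 4 = 3, so the flip contributes +1; sign now -1
(145519/56753): 145519 mod 56753 = 32013, so (145519/56753) = (32013/56753)
flip (32013/56753) -> (56753/32013): both odd, 32013 mod 4 = 1, 56753 mod 4 = 1, so the flip contributes +1; sign now -1
(56753/32013): 56753 mod 32013 = 24740, so (56753/32013) = (24740/32013)
factor out 2^2: 24740 = 2^2·6185; with 32013 mod 8 = 5, (2/32013) = -1; sign now -1; continue with (6185/32013)
flip (6185/32013) -> (32013/6185): both odd, 6185 mod 4 = 1, 32013 mod 4 = 1, so the flip contributes +1; sign now -1
(32013/6185): 32013 mod 6185 = 1088, so (32013/6185) = (1088/6185)
factor out 2^6: 1088 = 2^6·17; with 6185 mod 8 = 1, (2/6185) = +1; sign now -1; continue with (17/6185)
flip (17/6185) -> (6185/17): both odd, 17 mod 4 = 1, 6185 mod 4 = 1, so the flip contributes +1; sign now -1
(6185/17): 6185 mod 17 = 14, so (6185/17) = (14/17)
factor out 2^1: 14 = 2^1·7; with 17 mod 8 = 1, (2/17) = +1; sign now -1; continue with (7/17)
flip (7/17) -> (17/7): both odd, 7 mod 4 = 3, 17 mod 4 = 1, so the flip contributes +1; sign now -1
(17/7): 17 mod 7 = 3, so (17/7) = (3/7)
flip (3/7) -> (7/3): both odd, 3 mod 4 = 3, 7 mod 4 = 3, so the flip contributes -1; sign now +1
(7/3): 7 mod 3 = 1, so (7/3) = (1/3)
reached (1/3) = 1, so the symbol is +1

1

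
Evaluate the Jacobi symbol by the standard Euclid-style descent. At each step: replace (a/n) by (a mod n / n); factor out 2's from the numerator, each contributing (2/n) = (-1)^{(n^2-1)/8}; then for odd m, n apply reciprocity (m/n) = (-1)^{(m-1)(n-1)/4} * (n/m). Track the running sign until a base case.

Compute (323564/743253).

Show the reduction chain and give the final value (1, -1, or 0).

factor out 2^2: 323564 = 2^2·80891; with 743253 mod 8 = 5, (2/743253) = -1; sign now +1; continue with (80891/743253)
flip (80891/743253) -> (743253/80891): both odd, 80891 mod 4 = 3, 743253 mod 4 = 1, so the flip contributes +1; sign now +1
(743253/80891): 743253 mod 80891 = 15234, so (743253/80891) = (15234/80891)
factor out 2^1: 15234 = 2^1·7617; with 80891 mod 8 = 3, (2/80891) = -1; sign now -1; continue with (7617/80891)
flip (7617/80891) -> (80891/7617): both odd, 7617 mod 4 = 1, 80891 mod 4 = 3, so the flip contributes +1; sign now -1
(80891/7617): 80891 mod 7617 = 4721, so (80891/7617) = (4721/7617)
flip (4721/7617) -> (7617/4721): both odd, 4721 mod 4 = 1, 7617 mod 4 = 1, so the flip contributes +1; sign now -1
(7617/4721): 7617 mod 4721 = 2896, so (7617/4721) = (2896/4721)
factor out 2^4: 2896 = 2^4·181; with 4721 mod 8 = 1, (2/4721) = +1; sign now -1; continue with (181/4721)
flip (181/4721) -> (4721/181): both odd, 181 mod 4 = 1, 4721 mod 4 = 1, so the flip contributes +1; sign now -1
(4721/181): 4721 mod 181 = 15, so (4721/181) = (15/181)
flip (15/181) -> (181/15): both odd, 15 mod 4 = 3, 181 mod 4 = 1, so the flip contributes +1; sign now -1
(181/15): 181 mod 15 = 1, so (181/15) = (1/15)
reached (1/15) = 1, so the symbol is -1

-1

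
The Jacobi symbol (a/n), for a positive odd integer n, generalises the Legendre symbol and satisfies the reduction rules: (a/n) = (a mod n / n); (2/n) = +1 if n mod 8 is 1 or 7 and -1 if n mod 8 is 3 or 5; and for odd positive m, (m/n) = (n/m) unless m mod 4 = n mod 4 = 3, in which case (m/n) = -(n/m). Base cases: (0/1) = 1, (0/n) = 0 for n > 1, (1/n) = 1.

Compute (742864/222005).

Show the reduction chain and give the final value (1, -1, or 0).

(742864/222005): 742864 mod 222005 = 76849, so (742864/222005) = (76849/222005)
flip (76849/222005) -> (222005/76849): both odd, 76849 mod 4 = 1, 222005 mod 4 = 1, so the flip contributes +1; sign now +1
(222005/76849): 222005 mod 76849 = 68307, so (222005/76849) = (68307/76849)
flip (68307/76849) -> (76849/68307): both odd, 68307 mod 4 = 3, 76849 mod 4 = 1, so the flip contributes +1; sign now +1
(76849/68307): 76849 mod 68307 = 8542, so (76849/68307) = (8542/68307)
factor out 2^1: 8542 = 2^1·4271; with 68307 mod 8 = 3, (2/68307) = -1; sign now -1; continue with (4271/68307)
flip (4271/68307) -> (68307/4271): both odd, 4271 mod 4 = 3, 68307 mod 4 = 3, so the flip contributes -1; sign now +1
(68307/4271): 68307 mod 4271 = 4242, so (68307/4271) = (4242/4271)
factor out 2^1: 4242 = 2^1·2121; with 4271 mod 8 = 7, (2/4271) = +1; sign now +1; continue with (2121/4271)
flip (2121/4271) -> (4271/2121): both odd, 2121 mod 4 = 1, 4271 mod 4 = 3, so the flip contributes +1; sign now +1
(4271/2121): 4271 mod 2121 = 29, so (4271/2121) = (29/2121)
flip (29/2121) -> (2121/29): both odd, 29 mod 4 = 1, 2121 mod 4 = 1, so the flip contributes +1; sign now +1
(2121/29): 2121 mod 29 = 4, so (2121/29) = (4/29)
factor out 2^2: 4 = 2^2·1; with 29 mod 8 = 5, (2/29) = -1; sign now +1; continue with (1/29)
reached (1/29) = 1, so the symbol is +1

1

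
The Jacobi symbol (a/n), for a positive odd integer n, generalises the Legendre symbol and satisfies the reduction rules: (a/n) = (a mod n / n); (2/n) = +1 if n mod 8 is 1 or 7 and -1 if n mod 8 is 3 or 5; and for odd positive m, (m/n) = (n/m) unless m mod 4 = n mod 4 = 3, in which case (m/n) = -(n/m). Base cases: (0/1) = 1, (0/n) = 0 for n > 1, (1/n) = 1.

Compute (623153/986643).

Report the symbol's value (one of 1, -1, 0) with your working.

1

flip (623153/986643) -> (986643/623153): both odd, 623153 mod 4 = 1, 986643 mod 4 = 3, so the flip contributes +1; sign now +1
(986643/623153): 986643 mod 623153 = 363490, so (986643/623153) = (363490/623153)
factor out 2^1: 363490 = 2^1·181745; with 623153 mod 8 = 1, (2/623153) = +1; sign now +1; continue with (181745/623153)
flip (181745/623153) -> (623153/181745): both odd, 181745 mod 4 = 1, 623153 mod 4 = 1, so the flip contributes +1; sign now +1
(623153/181745): 623153 mod 181745 = 77918, so (623153/181745) = (77918/181745)
factor out 2^1: 77918 = 2^1·38959; with 181745 mod 8 = 1, (2/181745) = +1; sign now +1; continue with (38959/181745)
flip (38959/181745) -> (181745/38959): both odd, 38959 mod 4 = 3, 181745 mod 4 = 1, so the flip contributes +1; sign now +1
(181745/38959): 181745 mod 38959 = 25909, so (181745/38959) = (25909/38959)
flip (25909/38959) -> (38959/25909): both odd, 25909 mod 4 = 1, 38959 mod 4 = 3, so the flip contributes +1; sign now +1
(38959/25909): 38959 mod 25909 = 13050, so (38959/25909) = (13050/25909)
factor out 2^1: 13050 = 2^1·6525; with 25909 mod 8 = 5, (2/25909) = -1; sign now -1; continue with (6525/25909)
flip (6525/25909) -> (25909/6525): both odd, 6525 mod 4 = 1, 25909 mod 4 = 1, so the flip contributes +1; sign now -1
(25909/6525): 25909 mod 6525 = 6334, so (25909/6525) = (6334/6525)
factor out 2^1: 6334 = 2^1·3167; with 6525 mod 8 = 5, (2/6525) = -1; sign now +1; continue with (3167/6525)
flip (3167/6525) -> (6525/3167): both odd, 3167 mod 4 = 3, 6525 mod 4 = 1, so the flip contributes +1; sign now +1
(6525/3167): 6525 mod 3167 = 191, so (6525/3167) = (191/3167)
flip (191/3167) -> (3167/191): both odd, 191 mod 4 = 3, 3167 mod 4 = 3, so the flip contributes -1; sign now -1
(3167/191): 3167 mod 191 = 111, so (3167/191) = (111/191)
flip (111/191) -> (191/111): both odd, 111 mod 4 = 3, 191 mod 4 = 3, so the flip contributes -1; sign now +1
(191/111): 191 mod 111 = 80, so (191/111) = (80/111)
factor out 2^4: 80 = 2^4·5; with 111 mod 8 = 7, (2/111) = +1; sign now +1; continue with (5/111)
flip (5/111) -> (111/5): both odd, 5 mod 4 = 1, 111 mod 4 = 3, so the flip contributes +1; sign now +1
(111/5): 111 mod 5 = 1, so (111/5) = (1/5)
reached (1/5) = 1, so the symbol is +1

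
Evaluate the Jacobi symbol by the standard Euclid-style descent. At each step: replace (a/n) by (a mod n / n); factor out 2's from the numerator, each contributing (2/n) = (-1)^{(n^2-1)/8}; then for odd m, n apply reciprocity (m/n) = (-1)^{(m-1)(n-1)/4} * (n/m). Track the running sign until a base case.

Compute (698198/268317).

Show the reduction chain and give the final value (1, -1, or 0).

(698198/268317): 698198 mod 268317 = 161564, so (698198/268317) = (161564/268317)
factor out 2^2: 161564 = 2^2·40391; with 268317 mod 8 = 5, (2/268317) = -1; sign now +1; continue with (40391/268317)
flip (40391/268317) -> (268317/40391): both odd, 40391 mod 4 = 3, 268317 mod 4 = 1, so the flip contributes +1; sign now +1
(268317/40391): 268317 mod 40391 = 25971, so (268317/40391) = (25971/40391)
flip (25971/40391) -> (40391/25971): both odd, 25971 mod 4 = 3, 40391 mod 4 = 3, so the flip contributes -1; sign now -1
(40391/25971): 40391 mod 25971 = 14420, so (40391/25971) = (14420/25971)
factor out 2^2: 14420 = 2^2·3605; with 25971 mod 8 = 3, (2/25971) = -1; sign now -1; continue with (3605/25971)
flip (3605/25971) -> (25971/3605): both odd, 3605 mod 4 = 1, 25971 mod 4 = 3, so the flip contributes +1; sign now -1
(25971/3605): 25971 mod 3605 = 736, so (25971/3605) = (736/3605)
factor out 2^5: 736 = 2^5·23; with 3605 mod 8 = 5, (2/3605) = -1; sign now +1; continue with (23/3605)
flip (23/3605) -> (3605/23): both odd, 23 mod 4 = 3, 3605 mod 4 = 1, so the flip contributes +1; sign now +1
(3605/23): 3605 mod 23 = 17, so (3605/23) = (17/23)
flip (17/23) -> (23/17): both odd, 17 mod 4 = 1, 23 mod 4 = 3, so the flip contributes +1; sign now +1
(23/17): 23 mod 17 = 6, so (23/17) = (6/17)
factor out 2^1: 6 = 2^1·3; with 17 mod 8 = 1, (2/17) = +1; sign now +1; continue with (3/17)
flip (3/17) -> (17/3): both odd, 3 mod 4 = 3, 17 mod 4 = 1, so the flip contributes +1; sign now +1
(17/3): 17 mod 3 = 2, so (17/3) = (2/3)
factor out 2^1: 2 = 2^1·1; with 3 mod 8 = 3, (2/3) = -1; sign now -1; continue with (1/3)
reached (1/3) = 1, so the symbol is -1

-1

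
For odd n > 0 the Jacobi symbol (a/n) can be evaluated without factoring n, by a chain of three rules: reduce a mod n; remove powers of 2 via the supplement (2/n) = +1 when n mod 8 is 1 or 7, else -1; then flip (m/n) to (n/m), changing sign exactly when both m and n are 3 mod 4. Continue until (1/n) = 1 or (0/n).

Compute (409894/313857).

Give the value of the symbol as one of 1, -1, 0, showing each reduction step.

(409894/313857) = (96037/313857)   [reduce mod 313857]
reciprocity: (96037/313857) = +1·(313857/96037) since 96037 mod 4 = 1, 313857 mod 4 = 1; sign now +1
(313857/96037) = (25746/96037)   [reduce mod 96037]
25746 = 2^1·12873; (2/96037) = -1 since 96037 mod 8 = 5, so (25746/96037) = (-1)^1·(12873/96037); sign now -1
reciprocity: (12873/96037) = +1·(96037/12873) since 12873 mod 4 = 1, 96037 mod 4 = 1; sign now -1
(96037/12873) = (5926/12873)   [reduce mod 12873]
5926 = 2^1·2963; (2/12873) = +1 since 12873 mod 8 = 1, so (5926/12873) = (+1)^1·(2963/12873); sign now -1
reciprocity: (2963/12873) = +1·(12873/2963) since 2963 mod 4 = 3, 12873 mod 4 = 1; sign now -1
(12873/2963) = (1021/2963)   [reduce mod 2963]
reciprocity: (1021/2963) = +1·(2963/1021) since 1021 mod 4 = 1, 2963 mod 4 = 3; sign now -1
(2963/1021) = (921/1021)   [reduce mod 1021]
reciprocity: (921/1021) = +1·(1021/921) since 921 mod 4 = 1, 1021 mod 4 = 1; sign now -1
(1021/921) = (100/921)   [reduce mod 921]
100 = 2^2·25; (2/921) = +1 since 921 mod 8 = 1, so (100/921) = (+1)^2·(25/921); sign now -1
reciprocity: (25/921) = +1·(921/25) since 25 mod 4 = 1, 921 mod 4 = 1; sign now -1
(921/25) = (21/25)   [reduce mod 25]
reciprocity: (21/25) = +1·(25/21) since 21 mod 4 = 1, 25 mod 4 = 1; sign now -1
(25/21) = (4/21)   [reduce mod 21]
4 = 2^2·1; (2/21) = -1 since 21 mod 8 = 5, so (4/21) = (-1)^2·(1/21); sign now -1
(1/21) = 1; final value = sign = -1

-1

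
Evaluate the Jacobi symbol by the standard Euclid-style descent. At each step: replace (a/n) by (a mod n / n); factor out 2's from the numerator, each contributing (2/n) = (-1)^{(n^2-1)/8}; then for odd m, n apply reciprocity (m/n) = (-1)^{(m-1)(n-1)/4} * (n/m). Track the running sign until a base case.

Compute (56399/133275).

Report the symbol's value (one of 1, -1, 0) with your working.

1

flip (56399/133275) -> (133275/56399): both odd, 56399 mod 4 = 3, 133275 mod 4 = 3, so the flip contributes -1; sign now -1
(133275/56399): 133275 mod 56399 = 20477, so (133275/56399) = (20477/56399)
flip (20477/56399) -> (56399/20477): both odd, 20477 mod 4 = 1, 56399 mod 4 = 3, so the flip contributes +1; sign now -1
(56399/20477): 56399 mod 20477 = 15445, so (56399/20477) = (15445/20477)
flip (15445/20477) -> (20477/15445): both odd, 15445 mod 4 = 1, 20477 mod 4 = 1, so the flip contributes +1; sign now -1
(20477/15445): 20477 mod 15445 = 5032, so (20477/15445) = (5032/15445)
factor out 2^3: 5032 = 2^3·629; with 15445 mod 8 = 5, (2/15445) = -1; sign now +1; continue with (629/15445)
flip (629/15445) -> (15445/629): both odd, 629 mod 4 = 1, 15445 mod 4 = 1, so the flip contributes +1; sign now +1
(15445/629): 15445 mod 629 = 349, so (15445/629) = (349/629)
flip (349/629) -> (629/349): both odd, 349 mod 4 = 1, 629 mod 4 = 1, so the flip contributes +1; sign now +1
(629/349): 629 mod 349 = 280, so (629/349) = (280/349)
factor out 2^3: 280 = 2^3·35; with 349 mod 8 = 5, (2/349) = -1; sign now -1; continue with (35/349)
flip (35/349) -> (349/35): both odd, 35 mod 4 = 3, 349 mod 4 = 1, so the flip contributes +1; sign now -1
(349/35): 349 mod 35 = 34, so (349/35) = (34/35)
factor out 2^1: 34 = 2^1·17; with 35 mod 8 = 3, (2/35) = -1; sign now +1; continue with (17/35)
flip (17/35) -> (35/17): both odd, 17 mod 4 = 1, 35 mod 4 = 3, so the flip contributes +1; sign now +1
(35/17): 35 mod 17 = 1, so (35/17) = (1/17)
reached (1/17) = 1, so the symbol is +1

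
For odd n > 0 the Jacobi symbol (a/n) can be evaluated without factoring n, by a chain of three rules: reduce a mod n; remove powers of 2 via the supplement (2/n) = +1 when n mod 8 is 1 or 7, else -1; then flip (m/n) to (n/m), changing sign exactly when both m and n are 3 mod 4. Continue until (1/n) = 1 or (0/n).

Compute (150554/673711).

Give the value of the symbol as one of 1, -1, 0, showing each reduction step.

factor out 2^1: 150554 = 2^1·75277; with 673711 mod 8 = 7, (2/673711) = +1; sign now +1; continue with (75277/673711)
flip (75277/673711) -> (673711/75277): both odd, 75277 mod 4 = 1, 673711 mod 4 = 3, so the flip contributes +1; sign now +1
(673711/75277): 673711 mod 75277 = 71495, so (673711/75277) = (71495/75277)
flip (71495/75277) -> (75277/71495): both odd, 71495 mod 4 = 3, 75277 mod 4 = 1, so the flip contributes +1; sign now +1
(75277/71495): 75277 mod 71495 = 3782, so (75277/71495) = (3782/71495)
factor out 2^1: 3782 = 2^1·1891; with 71495 mod 8 = 7, (2/71495) = +1; sign now +1; continue with (1891/71495)
flip (1891/71495) -> (71495/1891): both odd, 1891 mod 4 = 3, 71495 mod 4 = 3, so the flip contributes -1; sign now -1
(71495/1891): 71495 mod 1891 = 1528, so (71495/1891) = (1528/1891)
factor out 2^3: 1528 = 2^3·191; with 1891 mod 8 = 3, (2/1891) = -1; sign now +1; continue with (191/1891)
flip (191/1891) -> (1891/191): both odd, 191 mod 4 = 3, 1891 mod 4 = 3, so the flip contributes -1; sign now -1
(1891/191): 1891 mod 191 = 172, so (1891/191) = (172/191)
factor out 2^2: 172 = 2^2·43; with 191 mod 8 = 7, (2/191) = +1; sign now -1; continue with (43/191)
flip (43/191) -> (191/43): both odd, 43 mod 4 = 3, 191 mod 4 = 3, so the flip contributes -1; sign now +1
(191/43): 191 mod 43 = 19, so (191/43) = (19/43)
flip (19/43) -> (43/19): both odd, 19 mod 4 = 3, 43 mod 4 = 3, so the flip contributes -1; sign now -1
(43/19): 43 mod 19 = 5, so (43/19) = (5/19)
flip (5/19) -> (19/5): both odd, 5 mod 4 = 1, 19 mod 4 = 3, so the flip contributes +1; sign now -1
(19/5): 19 mod 5 = 4, so (19/5) = (4/5)
factor out 2^2: 4 = 2^2·1; with 5 mod 8 = 5, (2/5) = -1; sign now -1; continue with (1/5)
reached (1/5) = 1, so the symbol is -1

-1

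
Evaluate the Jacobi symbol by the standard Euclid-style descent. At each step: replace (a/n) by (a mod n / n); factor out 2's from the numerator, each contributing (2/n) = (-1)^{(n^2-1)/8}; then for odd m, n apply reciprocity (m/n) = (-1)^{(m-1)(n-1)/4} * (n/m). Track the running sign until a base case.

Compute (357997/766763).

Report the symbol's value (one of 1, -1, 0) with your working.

flip (357997/766763) -> (766763/357997): both odd, 357997 mod 4 = 1, 766763 mod 4 = 3, so the flip contributes +1; sign now +1
(766763/357997): 766763 mod 357997 = 50769, so (766763/357997) = (50769/357997)
flip (50769/357997) -> (357997/50769): both odd, 50769 mod 4 = 1, 357997 mod 4 = 1, so the flip contributes +1; sign now +1
(357997/50769): 357997 mod 50769 = 2614, so (357997/50769) = (2614/50769)
factor out 2^1: 2614 = 2^1·1307; with 50769 mod 8 = 1, (2/50769) = +1; sign now +1; continue with (1307/50769)
flip (1307/50769) -> (50769/1307): both odd, 1307 mod 4 = 3, 50769 mod 4 = 1, so the flip contributes +1; sign now +1
(50769/1307): 50769 mod 1307 = 1103, so (50769/1307) = (1103/1307)
flip (1103/1307) -> (1307/1103): both odd, 1103 mod 4 = 3, 1307 mod 4 = 3, so the flip contributes -1; sign now -1
(1307/1103): 1307 mod 1103 = 204, so (1307/1103) = (204/1103)
factor out 2^2: 204 = 2^2·51; with 1103 mod 8 = 7, (2/1103) = +1; sign now -1; continue with (51/1103)
flip (51/1103) -> (1103/51): both odd, 51 mod 4 = 3, 1103 mod 4 = 3, so the flip contributes -1; sign now +1
(1103/51): 1103 mod 51 = 32, so (1103/51) = (32/51)
factor out 2^5: 32 = 2^5·1; with 51 mod 8 = 3, (2/51) = -1; sign now -1; continue with (1/51)
reached (1/51) = 1, so the symbol is -1

-1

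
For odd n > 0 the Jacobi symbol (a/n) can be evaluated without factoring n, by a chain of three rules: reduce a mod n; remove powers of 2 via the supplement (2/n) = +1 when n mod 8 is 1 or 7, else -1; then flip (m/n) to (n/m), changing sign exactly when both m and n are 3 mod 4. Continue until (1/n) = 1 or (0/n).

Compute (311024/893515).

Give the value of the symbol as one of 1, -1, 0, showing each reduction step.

0

factor out 2^4: 311024 = 2^4·19439; with 893515 mod 8 = 3, (2/893515) = -1; sign now +1; continue with (19439/893515)
flip (19439/893515) -> (893515/19439): both odd, 19439 mod 4 = 3, 893515 mod 4 = 3, so the flip contributes -1; sign now -1
(893515/19439): 893515 mod 19439 = 18760, so (893515/19439) = (18760/19439)
factor out 2^3: 18760 = 2^3·2345; with 19439 mod 8 = 7, (2/19439) = +1; sign now -1; continue with (2345/19439)
flip (2345/19439) -> (19439/2345): both odd, 2345 mod 4 = 1, 19439 mod 4 = 3, so the flip contributes +1; sign now -1
(19439/2345): 19439 mod 2345 = 679, so (19439/2345) = (679/2345)
flip (679/2345) -> (2345/679): both odd, 679 mod 4 = 3, 2345 mod 4 = 1, so the flip contributes +1; sign now -1
(2345/679): 2345 mod 679 = 308, so (2345/679) = (308/679)
factor out 2^2: 308 = 2^2·77; with 679 mod 8 = 7, (2/679) = +1; sign now -1; continue with (77/679)
flip (77/679) -> (679/77): both odd, 77 mod 4 = 1, 679 mod 4 = 3, so the flip contributes +1; sign now -1
(679/77): 679 mod 77 = 63, so (679/77) = (63/77)
flip (63/77) -> (77/63): both odd, 63 mod 4 = 3, 77 mod 4 = 1, so the flip contributes +1; sign now -1
(77/63): 77 mod 63 = 14, so (77/63) = (14/63)
factor out 2^1: 14 = 2^1·7; with 63 mod 8 = 7, (2/63) = +1; sign now -1; continue with (7/63)
flip (7/63) -> (63/7): both odd, 7 mod 4 = 3, 63 mod 4 = 3, so the flip contributes -1; sign now +1
(63/7): 63 mod 7 = 0, so (63/7) = (0/7)
reached (0/7); gcd(a, n) > 1, so (0/7) = 0 and the symbol is 0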